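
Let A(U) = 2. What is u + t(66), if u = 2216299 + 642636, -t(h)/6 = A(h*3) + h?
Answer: 2858527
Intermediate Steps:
t(h) = -12 - 6*h (t(h) = -6*(2 + h) = -12 - 6*h)
u = 2858935
u + t(66) = 2858935 + (-12 - 6*66) = 2858935 + (-12 - 396) = 2858935 - 408 = 2858527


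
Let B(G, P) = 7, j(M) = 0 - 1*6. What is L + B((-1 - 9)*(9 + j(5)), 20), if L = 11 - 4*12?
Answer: -30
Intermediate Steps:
j(M) = -6 (j(M) = 0 - 6 = -6)
L = -37 (L = 11 - 48 = -37)
L + B((-1 - 9)*(9 + j(5)), 20) = -37 + 7 = -30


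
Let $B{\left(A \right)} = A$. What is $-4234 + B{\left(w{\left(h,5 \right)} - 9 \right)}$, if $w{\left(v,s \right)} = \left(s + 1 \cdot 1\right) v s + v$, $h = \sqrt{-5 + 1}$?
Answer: $-4243 + 62 i \approx -4243.0 + 62.0 i$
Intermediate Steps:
$h = 2 i$ ($h = \sqrt{-4} = 2 i \approx 2.0 i$)
$w{\left(v,s \right)} = v + s v \left(1 + s\right)$ ($w{\left(v,s \right)} = \left(s + 1\right) v s + v = \left(1 + s\right) v s + v = v \left(1 + s\right) s + v = s v \left(1 + s\right) + v = v + s v \left(1 + s\right)$)
$-4234 + B{\left(w{\left(h,5 \right)} - 9 \right)} = -4234 + \left(2 i \left(1 + 5 + 5^{2}\right) - 9\right) = -4234 - \left(9 - 2 i \left(1 + 5 + 25\right)\right) = -4234 - \left(9 - 2 i 31\right) = -4234 - \left(9 - 62 i\right) = -4243 + 62 i$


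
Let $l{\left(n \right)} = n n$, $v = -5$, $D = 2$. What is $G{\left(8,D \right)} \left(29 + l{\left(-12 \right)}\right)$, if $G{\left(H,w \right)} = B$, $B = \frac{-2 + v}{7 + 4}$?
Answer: $- \frac{1211}{11} \approx -110.09$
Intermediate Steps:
$B = - \frac{7}{11}$ ($B = \frac{-2 - 5}{7 + 4} = - \frac{7}{11} \approx -0.63636$)
$G{\left(H,w \right)} = - \frac{7}{11}$
$l{\left(n \right)} = n^{2}$
$G{\left(8,D \right)} \left(29 + l{\left(-12 \right)}\right) = - \frac{7 \left(29 + \left(-12\right)^{2}\right)}{11} = - \frac{7 \left(29 + 144\right)}{11} = \left(- \frac{7}{11}\right) 173 = - \frac{1211}{11}$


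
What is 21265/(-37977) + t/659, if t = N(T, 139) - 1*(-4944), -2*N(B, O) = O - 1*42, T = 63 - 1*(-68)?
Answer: 343805537/50053686 ≈ 6.8687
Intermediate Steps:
T = 131 (T = 63 + 68 = 131)
N(B, O) = 21 - O/2 (N(B, O) = -(O - 1*42)/2 = -(O - 42)/2 = -(-42 + O)/2 = 21 - O/2)
t = 9791/2 (t = (21 - ½*139) - 1*(-4944) = (21 - 139/2) + 4944 = -97/2 + 4944 = 9791/2 ≈ 4895.5)
21265/(-37977) + t/659 = 21265/(-37977) + (9791/2)/659 = 21265*(-1/37977) + (9791/2)*(1/659) = -21265/37977 + 9791/1318 = 343805537/50053686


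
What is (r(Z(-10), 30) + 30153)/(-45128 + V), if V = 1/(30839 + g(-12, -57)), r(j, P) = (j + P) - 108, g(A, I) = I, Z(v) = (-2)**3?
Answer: -925522394/1389130095 ≈ -0.66626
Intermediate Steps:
Z(v) = -8
r(j, P) = -108 + P + j (r(j, P) = (P + j) - 108 = -108 + P + j)
V = 1/30782 (V = 1/(30839 - 57) = 1/30782 ≈ 3.2487e-5)
(r(Z(-10), 30) + 30153)/(-45128 + V) = ((-108 + 30 - 8) + 30153)/(-45128 + 1/30782) = (-86 + 30153)/(-1389130095/30782) = 30067*(-30782/1389130095) = -925522394/1389130095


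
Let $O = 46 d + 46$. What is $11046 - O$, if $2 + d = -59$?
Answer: $13806$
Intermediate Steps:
$d = -61$ ($d = -2 - 59 = -61$)
$O = -2760$ ($O = 46 \left(-61\right) + 46 = -2806 + 46 = -2760$)
$11046 - O = 11046 - -2760 = 11046 + 2760 = 13806$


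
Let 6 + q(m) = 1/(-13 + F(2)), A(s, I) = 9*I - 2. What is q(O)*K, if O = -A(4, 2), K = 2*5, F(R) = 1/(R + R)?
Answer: -3100/51 ≈ -60.784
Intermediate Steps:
F(R) = 1/(2*R)
A(s, I) = -2 + 9*I
K = 10
O = -16 (O = -(-2 + 9*2) = -(-2 + 18) = -1*16 = -16)
q(m) = -310/51 (q(m) = -6 + 1/(-13 + (1/2)/2) = -6 + 1/(-13 + (1/2)*(1/2)) = -6 + 1/(-13 + 1/4) = -6 + 1/(-51/4) = -6 - 4/51 = -310/51)
q(O)*K = -310/51*10 = -3100/51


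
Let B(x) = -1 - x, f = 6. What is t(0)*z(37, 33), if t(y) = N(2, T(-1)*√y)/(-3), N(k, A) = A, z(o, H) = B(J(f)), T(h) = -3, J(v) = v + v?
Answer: 0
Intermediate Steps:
J(v) = 2*v
z(o, H) = -13 (z(o, H) = -1 - 2*6 = -1 - 1*12 = -1 - 12 = -13)
t(y) = √y (t(y) = -3*√y/(-3) = -3*√y*(-⅓) = √y)
t(0)*z(37, 33) = √0*(-13) = 0*(-13) = 0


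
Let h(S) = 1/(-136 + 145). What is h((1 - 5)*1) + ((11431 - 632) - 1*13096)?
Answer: -20672/9 ≈ -2296.9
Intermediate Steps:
h(S) = ⅑ (h(S) = 1/9 = ⅑)
h((1 - 5)*1) + ((11431 - 632) - 1*13096) = ⅑ + ((11431 - 632) - 1*13096) = ⅑ + (10799 - 13096) = ⅑ - 2297 = -20672/9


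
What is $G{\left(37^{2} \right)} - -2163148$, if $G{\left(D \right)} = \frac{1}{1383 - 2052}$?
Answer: $\frac{1447146011}{669} \approx 2.1631 \cdot 10^{6}$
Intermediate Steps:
$G{\left(D \right)} = - \frac{1}{669}$ ($G{\left(D \right)} = \frac{1}{-669} = - \frac{1}{669}$)
$G{\left(37^{2} \right)} - -2163148 = - \frac{1}{669} - -2163148 = - \frac{1}{669} + 2163148 = \frac{1447146011}{669}$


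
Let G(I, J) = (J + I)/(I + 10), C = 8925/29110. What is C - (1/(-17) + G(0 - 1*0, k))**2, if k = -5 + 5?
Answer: 510043/1682558 ≈ 0.30314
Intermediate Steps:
C = 1785/5822 (C = 8925*(1/29110) = 1785/5822 ≈ 0.30660)
k = 0
G(I, J) = (I + J)/(10 + I)
C - (1/(-17) + G(0 - 1*0, k))**2 = 1785/5822 - (1/(-17) + ((0 - 1*0) + 0)/(10 + (0 - 1*0)))**2 = 1785/5822 - (-1/17 + ((0 + 0) + 0)/(10 + (0 + 0)))**2 = 1785/5822 - (-1/17 + (0 + 0)/(10 + 0))**2 = 1785/5822 - (-1/17 + 0/10)**2 = 1785/5822 - (-1/17 + (1/10)*0)**2 = 1785/5822 - (-1/17 + 0)**2 = 1785/5822 - (-1/17)**2 = 1785/5822 - 1*1/289 = 1785/5822 - 1/289 = 510043/1682558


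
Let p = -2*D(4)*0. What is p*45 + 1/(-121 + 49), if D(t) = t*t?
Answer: -1/72 ≈ -0.013889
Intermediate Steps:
D(t) = t²
p = 0 (p = -2*4²*0 = -2*16*0 = -32*0 = 0)
p*45 + 1/(-121 + 49) = 0*45 + 1/(-121 + 49) = 0 + 1/(-72) = 0 - 1/72 = -1/72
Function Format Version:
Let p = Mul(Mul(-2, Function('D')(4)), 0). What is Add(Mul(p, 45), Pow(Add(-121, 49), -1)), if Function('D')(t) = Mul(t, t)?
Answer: Rational(-1, 72) ≈ -0.013889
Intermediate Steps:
Function('D')(t) = Pow(t, 2)
p = 0 (p = Mul(Mul(-2, Pow(4, 2)), 0) = Mul(Mul(-2, 16), 0) = Mul(-32, 0) = 0)
Add(Mul(p, 45), Pow(Add(-121, 49), -1)) = Add(Mul(0, 45), Pow(Add(-121, 49), -1)) = Add(0, Pow(-72, -1)) = Add(0, Rational(-1, 72)) = Rational(-1, 72)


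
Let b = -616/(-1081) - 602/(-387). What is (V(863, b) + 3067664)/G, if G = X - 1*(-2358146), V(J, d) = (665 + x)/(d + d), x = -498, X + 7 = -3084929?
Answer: -126867937127/30057127240 ≈ -4.2209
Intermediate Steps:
X = -3084936 (X = -7 - 3084929 = -3084936)
b = 20678/9729 (b = -616*(-1/1081) - 602*(-1/387) = 616/1081 + 14/9 = 20678/9729 ≈ 2.1254)
V(J, d) = 167/(2*d) (V(J, d) = (665 - 498)/(d + d) = 167/((2*d)) = 167*(1/(2*d)) = 167/(2*d))
G = -726790 (G = -3084936 - 1*(-2358146) = -3084936 + 2358146 = -726790)
(V(863, b) + 3067664)/G = (167/(2*(20678/9729)) + 3067664)/(-726790) = ((167/2)*(9729/20678) + 3067664)*(-1/726790) = (1624743/41356 + 3067664)*(-1/726790) = (126867937127/41356)*(-1/726790) = -126867937127/30057127240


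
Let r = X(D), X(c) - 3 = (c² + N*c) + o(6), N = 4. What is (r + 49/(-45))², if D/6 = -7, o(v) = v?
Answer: 5209374976/2025 ≈ 2.5725e+6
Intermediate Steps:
D = -42 (D = 6*(-7) = -42)
X(c) = 9 + c² + 4*c (X(c) = 3 + ((c² + 4*c) + 6) = 3 + (6 + c² + 4*c) = 9 + c² + 4*c)
r = 1605 (r = 9 + (-42)² + 4*(-42) = 9 + 1764 - 168 = 1605)
(r + 49/(-45))² = (1605 + 49/(-45))² = (1605 + 49*(-1/45))² = (1605 - 49/45)² = (72176/45)² = 5209374976/2025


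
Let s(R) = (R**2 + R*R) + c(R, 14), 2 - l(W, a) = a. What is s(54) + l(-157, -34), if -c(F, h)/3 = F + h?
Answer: 5664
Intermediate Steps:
c(F, h) = -3*F - 3*h (c(F, h) = -3*(F + h) = -3*F - 3*h)
l(W, a) = 2 - a
s(R) = -42 - 3*R + 2*R**2 (s(R) = (R**2 + R*R) + (-3*R - 3*14) = (R**2 + R**2) + (-3*R - 42) = 2*R**2 + (-42 - 3*R) = -42 - 3*R + 2*R**2)
s(54) + l(-157, -34) = (-42 - 3*54 + 2*54**2) + (2 - 1*(-34)) = (-42 - 162 + 2*2916) + (2 + 34) = (-42 - 162 + 5832) + 36 = 5628 + 36 = 5664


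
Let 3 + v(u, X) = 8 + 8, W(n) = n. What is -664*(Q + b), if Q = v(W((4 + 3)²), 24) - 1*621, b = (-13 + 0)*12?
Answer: 507296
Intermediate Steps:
b = -156 (b = -13*12 = -156)
v(u, X) = 13 (v(u, X) = -3 + (8 + 8) = -3 + 16 = 13)
Q = -608 (Q = 13 - 1*621 = 13 - 621 = -608)
-664*(Q + b) = -664*(-608 - 156) = -664*(-764) = 507296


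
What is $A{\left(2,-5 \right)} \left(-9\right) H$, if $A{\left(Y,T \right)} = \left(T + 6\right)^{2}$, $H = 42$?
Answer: $-378$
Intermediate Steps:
$A{\left(Y,T \right)} = \left(6 + T\right)^{2}$
$A{\left(2,-5 \right)} \left(-9\right) H = \left(6 - 5\right)^{2} \left(-9\right) 42 = 1^{2} \left(-9\right) 42 = 1 \left(-9\right) 42 = \left(-9\right) 42 = -378$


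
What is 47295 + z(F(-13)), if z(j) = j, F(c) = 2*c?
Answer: 47269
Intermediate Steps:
47295 + z(F(-13)) = 47295 + 2*(-13) = 47295 - 26 = 47269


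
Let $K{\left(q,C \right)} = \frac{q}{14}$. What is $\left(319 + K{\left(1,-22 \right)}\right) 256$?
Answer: $\frac{571776}{7} \approx 81682.0$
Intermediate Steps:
$K{\left(q,C \right)} = \frac{q}{14}$ ($K{\left(q,C \right)} = q \frac{1}{14} = \frac{q}{14}$)
$\left(319 + K{\left(1,-22 \right)}\right) 256 = \left(319 + \frac{1}{14} \cdot 1\right) 256 = \left(319 + \frac{1}{14}\right) 256 = \frac{4467}{14} \cdot 256 = \frac{571776}{7}$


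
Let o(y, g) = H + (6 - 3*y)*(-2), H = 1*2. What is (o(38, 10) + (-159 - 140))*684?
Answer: -55404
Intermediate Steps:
H = 2
o(y, g) = -10 + 6*y (o(y, g) = 2 + (6 - 3*y)*(-2) = 2 + (-12 + 6*y) = -10 + 6*y)
(o(38, 10) + (-159 - 140))*684 = ((-10 + 6*38) + (-159 - 140))*684 = ((-10 + 228) - 299)*684 = (218 - 299)*684 = -81*684 = -55404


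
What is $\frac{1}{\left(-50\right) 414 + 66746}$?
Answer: $\frac{1}{46046} \approx 2.1717 \cdot 10^{-5}$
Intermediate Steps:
$\frac{1}{\left(-50\right) 414 + 66746} = \frac{1}{-20700 + 66746} = \frac{1}{46046}$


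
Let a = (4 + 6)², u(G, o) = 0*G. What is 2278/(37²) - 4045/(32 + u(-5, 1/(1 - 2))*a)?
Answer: -5464709/43808 ≈ -124.74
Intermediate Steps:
u(G, o) = 0
a = 100 (a = 10² = 100)
2278/(37²) - 4045/(32 + u(-5, 1/(1 - 2))*a) = 2278/(37²) - 4045/(32 + 0*100) = 2278/1369 - 4045/(32 + 0) = 2278*(1/1369) - 4045/32 = 2278/1369 - 4045*1/32 = 2278/1369 - 4045/32 = -5464709/43808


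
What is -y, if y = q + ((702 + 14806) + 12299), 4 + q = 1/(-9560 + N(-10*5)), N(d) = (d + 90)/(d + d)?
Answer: -1329039001/47802 ≈ -27803.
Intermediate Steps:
N(d) = (90 + d)/(2*d) (N(d) = (90 + d)/((2*d)) = (90 + d)*(1/(2*d)) = (90 + d)/(2*d))
q = -191213/47802 (q = -4 + 1/(-9560 + (90 - 10*5)/(2*((-10*5)))) = -4 + 1/(-9560 + (½)*(90 - 50)/(-50)) = -4 + 1/(-9560 + (½)*(-1/50)*40) = -4 + 1/(-9560 - ⅖) = -4 + 1/(-47802/5) = -4 - 5/47802 = -191213/47802 ≈ -4.0001)
y = 1329039001/47802 (y = -191213/47802 + ((702 + 14806) + 12299) = -191213/47802 + (15508 + 12299) = -191213/47802 + 27807 = 1329039001/47802 ≈ 27803.)
-y = -1*1329039001/47802 = -1329039001/47802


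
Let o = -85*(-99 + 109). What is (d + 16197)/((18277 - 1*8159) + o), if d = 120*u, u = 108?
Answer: 29157/9268 ≈ 3.1460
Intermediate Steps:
o = -850 (o = -85*10 = -850)
d = 12960 (d = 120*108 = 12960)
(d + 16197)/((18277 - 1*8159) + o) = (12960 + 16197)/((18277 - 1*8159) - 850) = 29157/((18277 - 8159) - 850) = 29157/(10118 - 850) = 29157/9268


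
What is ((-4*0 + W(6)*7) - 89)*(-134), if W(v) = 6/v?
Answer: 10988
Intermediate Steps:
((-4*0 + W(6)*7) - 89)*(-134) = ((-4*0 + (6/6)*7) - 89)*(-134) = ((0 + (6*(⅙))*7) - 89)*(-134) = ((0 + 1*7) - 89)*(-134) = ((0 + 7) - 89)*(-134) = (7 - 89)*(-134) = -82*(-134) = 10988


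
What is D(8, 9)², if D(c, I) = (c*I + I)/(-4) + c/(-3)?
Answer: 75625/144 ≈ 525.17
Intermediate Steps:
D(c, I) = -c/3 - I/4 - I*c/4 (D(c, I) = (I*c + I)*(-¼) + c*(-⅓) = (I + I*c)*(-¼) - c/3 = (-I/4 - I*c/4) - c/3 = -c/3 - I/4 - I*c/4)
D(8, 9)² = (-⅓*8 - ¼*9 - ¼*9*8)² = (-8/3 - 9/4 - 18)² = (-275/12)² = 75625/144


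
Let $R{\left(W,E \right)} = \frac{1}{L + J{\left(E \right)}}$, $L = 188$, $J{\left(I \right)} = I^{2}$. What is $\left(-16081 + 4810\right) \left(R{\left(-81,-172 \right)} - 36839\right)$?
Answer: $\frac{4120567546199}{9924} \approx 4.1521 \cdot 10^{8}$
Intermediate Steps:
$R{\left(W,E \right)} = \frac{1}{188 + E^{2}}$
$\left(-16081 + 4810\right) \left(R{\left(-81,-172 \right)} - 36839\right) = \left(-16081 + 4810\right) \left(\frac{1}{188 + \left(-172\right)^{2}} - 36839\right) = - 11271 \left(\frac{1}{188 + 29584} - 36839\right) = - 11271 \left(\frac{1}{29772} - 36839\right) = \left(-11271\right) \left(- \frac{1096770707}{29772}\right) = \frac{4120567546199}{9924}$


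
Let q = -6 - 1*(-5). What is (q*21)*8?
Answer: -168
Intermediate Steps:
q = -1 (q = -6 + 5 = -1)
(q*21)*8 = -1*21*8 = -21*8 = -168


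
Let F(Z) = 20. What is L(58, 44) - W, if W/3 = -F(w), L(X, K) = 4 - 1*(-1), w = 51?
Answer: 65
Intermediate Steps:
L(X, K) = 5 (L(X, K) = 4 + 1 = 5)
W = -60 (W = 3*(-1*20) = 3*(-20) = -60)
L(58, 44) - W = 5 - 1*(-60) = 5 + 60 = 65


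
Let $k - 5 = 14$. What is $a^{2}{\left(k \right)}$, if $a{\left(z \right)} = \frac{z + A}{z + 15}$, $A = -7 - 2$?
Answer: $\frac{25}{289} \approx 0.086505$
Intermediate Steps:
$k = 19$ ($k = 5 + 14 = 19$)
$A = -9$ ($A = -7 - 2 = -9$)
$a{\left(z \right)} = \frac{-9 + z}{15 + z}$ ($a{\left(z \right)} = \frac{z - 9}{z + 15} = \frac{-9 + z}{15 + z}$)
$a^{2}{\left(k \right)} = \left(\frac{-9 + 19}{15 + 19}\right)^{2} = \left(\frac{1}{34} \cdot 10\right)^{2} = \left(\frac{5}{17}\right)^{2} = \frac{25}{289}$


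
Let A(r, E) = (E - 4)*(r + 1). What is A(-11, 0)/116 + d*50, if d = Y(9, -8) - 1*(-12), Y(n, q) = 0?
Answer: 17410/29 ≈ 600.34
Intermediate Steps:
A(r, E) = (1 + r)*(-4 + E) (A(r, E) = (-4 + E)*(1 + r) = (1 + r)*(-4 + E))
d = 12 (d = 0 - 1*(-12) = 0 + 12 = 12)
A(-11, 0)/116 + d*50 = (-4 + 0 - 4*(-11) + 0*(-11))/116 + 12*50 = (-4 + 0 + 44 + 0)*(1/116) + 600 = 40*(1/116) + 600 = 10/29 + 600 = 17410/29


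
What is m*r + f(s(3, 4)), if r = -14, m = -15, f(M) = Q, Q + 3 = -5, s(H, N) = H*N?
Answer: 202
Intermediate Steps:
Q = -8 (Q = -3 - 5 = -8)
f(M) = -8
m*r + f(s(3, 4)) = -15*(-14) - 8 = 210 - 8 = 202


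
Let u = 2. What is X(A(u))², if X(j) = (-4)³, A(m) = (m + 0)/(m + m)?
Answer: 4096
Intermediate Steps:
A(m) = ½ (A(m) = m/((2*m)) = m*(1/(2*m)) = ½)
X(j) = -64
X(A(u))² = (-64)² = 4096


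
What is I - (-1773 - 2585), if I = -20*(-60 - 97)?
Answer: 7498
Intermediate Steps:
I = 3140 (I = -20*(-157) = 3140)
I - (-1773 - 2585) = 3140 - (-1773 - 2585) = 3140 - 1*(-4358) = 3140 + 4358 = 7498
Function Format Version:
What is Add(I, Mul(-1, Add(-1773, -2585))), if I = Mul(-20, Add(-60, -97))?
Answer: 7498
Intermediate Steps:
I = 3140 (I = Mul(-20, -157) = 3140)
Add(I, Mul(-1, Add(-1773, -2585))) = Add(3140, Mul(-1, Add(-1773, -2585))) = Add(3140, Mul(-1, -4358)) = Add(3140, 4358) = 7498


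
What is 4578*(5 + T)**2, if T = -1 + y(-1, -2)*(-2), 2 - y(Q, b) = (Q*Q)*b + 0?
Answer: 73248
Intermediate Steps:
y(Q, b) = 2 - b*Q**2 (y(Q, b) = 2 - ((Q*Q)*b + 0) = 2 - (Q**2*b + 0) = 2 - (b*Q**2 + 0) = 2 - b*Q**2)
T = -9 (T = -1 + (2 - 1*(-2)*(-1)**2)*(-2) = -1 + (2 - 1*(-2)*1)*(-2) = -1 + (2 + 2)*(-2) = -1 + 4*(-2) = -1 - 8 = -9)
4578*(5 + T)**2 = 4578*(5 - 9)**2 = 4578*(-4)**2 = 4578*16 = 73248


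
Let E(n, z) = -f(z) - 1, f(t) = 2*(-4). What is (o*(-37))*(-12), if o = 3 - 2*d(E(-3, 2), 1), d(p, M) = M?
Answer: 444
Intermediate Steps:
f(t) = -8
E(n, z) = 7 (E(n, z) = -1*(-8) - 1 = 8 - 1 = 7)
o = 1 (o = 3 - 2*1 = 3 - 2 = 1)
(o*(-37))*(-12) = (1*(-37))*(-12) = -37*(-12) = 444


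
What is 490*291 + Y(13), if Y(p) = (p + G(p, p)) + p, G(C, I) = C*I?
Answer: 142785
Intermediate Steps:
Y(p) = p² + 2*p (Y(p) = (p + p*p) + p = (p + p²) + p = p² + 2*p)
490*291 + Y(13) = 490*291 + 13*(2 + 13) = 142590 + 13*15 = 142590 + 195 = 142785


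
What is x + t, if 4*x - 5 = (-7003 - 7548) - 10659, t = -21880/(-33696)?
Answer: -13269065/2106 ≈ -6300.6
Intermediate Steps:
t = 2735/4212 (t = -21880*(-1/33696) = 2735/4212 ≈ 0.64933)
x = -25205/4 (x = 5/4 + ((-7003 - 7548) - 10659)/4 = 5/4 + (-14551 - 10659)/4 = 5/4 + (1/4)*(-25210) = 5/4 - 12605/2 = -25205/4 ≈ -6301.3)
x + t = -25205/4 + 2735/4212 = -13269065/2106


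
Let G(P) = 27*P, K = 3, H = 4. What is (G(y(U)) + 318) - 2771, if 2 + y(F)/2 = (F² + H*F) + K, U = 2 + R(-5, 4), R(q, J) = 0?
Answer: -1751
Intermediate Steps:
U = 2 (U = 2 + 0 = 2)
y(F) = 2 + 2*F² + 8*F (y(F) = -4 + 2*((F² + 4*F) + 3) = -4 + 2*(3 + F² + 4*F) = -4 + (6 + 2*F² + 8*F) = 2 + 2*F² + 8*F)
(G(y(U)) + 318) - 2771 = (27*(2 + 2*2² + 8*2) + 318) - 2771 = (27*(2 + 2*4 + 16) + 318) - 2771 = (27*(2 + 8 + 16) + 318) - 2771 = (27*26 + 318) - 2771 = (702 + 318) - 2771 = 1020 - 2771 = -1751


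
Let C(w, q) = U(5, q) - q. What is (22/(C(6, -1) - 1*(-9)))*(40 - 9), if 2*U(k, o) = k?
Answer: 1364/25 ≈ 54.560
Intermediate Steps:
U(k, o) = k/2
C(w, q) = 5/2 - q (C(w, q) = (1/2)*5 - q = 5/2 - q)
(22/(C(6, -1) - 1*(-9)))*(40 - 9) = (22/((5/2 - 1*(-1)) - 1*(-9)))*(40 - 9) = (22/((5/2 + 1) + 9))*31 = (22/(7/2 + 9))*31 = (22/(25/2))*31 = (22*(2/25))*31 = (44/25)*31 = 1364/25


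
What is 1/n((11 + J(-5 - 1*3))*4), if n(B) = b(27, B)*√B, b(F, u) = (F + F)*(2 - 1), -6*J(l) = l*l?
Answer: √3/108 ≈ 0.016037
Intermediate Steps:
J(l) = -l²/6 (J(l) = -l*l/6 = -l²/6)
b(F, u) = 2*F (b(F, u) = (2*F)*1 = 2*F)
n(B) = 54*√B (n(B) = (2*27)*√B = 54*√B)
1/n((11 + J(-5 - 1*3))*4) = 1/(54*√((11 - (-5 - 1*3)²/6)*4)) = 1/(54*√((11 - (-5 - 3)²/6)*4)) = 1/(54*√((11 - ⅙*(-8)²)*4)) = 1/(54*√((11 - ⅙*64)*4)) = 1/(54*√((11 - 32/3)*4)) = 1/(54*√((⅓)*4)) = 1/(54*√(4/3)) = 1/(54*(2*√3/3)) = 1/(36*√3) = √3/108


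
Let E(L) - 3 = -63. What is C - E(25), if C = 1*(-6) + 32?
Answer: 86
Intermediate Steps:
C = 26 (C = -6 + 32 = 26)
E(L) = -60 (E(L) = 3 - 63 = -60)
C - E(25) = 26 - 1*(-60) = 26 + 60 = 86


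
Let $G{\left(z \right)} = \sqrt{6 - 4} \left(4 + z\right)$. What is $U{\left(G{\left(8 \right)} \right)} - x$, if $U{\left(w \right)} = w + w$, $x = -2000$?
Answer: $2000 + 24 \sqrt{2} \approx 2033.9$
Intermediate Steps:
$G{\left(z \right)} = \sqrt{2} \left(4 + z\right)$
$U{\left(w \right)} = 2 w$
$U{\left(G{\left(8 \right)} \right)} - x = 2 \sqrt{2} \left(4 + 8\right) - -2000 = 2 \sqrt{2} \cdot 12 + 2000 = 2 \cdot 12 \sqrt{2} + 2000 = 24 \sqrt{2} + 2000 = 2000 + 24 \sqrt{2}$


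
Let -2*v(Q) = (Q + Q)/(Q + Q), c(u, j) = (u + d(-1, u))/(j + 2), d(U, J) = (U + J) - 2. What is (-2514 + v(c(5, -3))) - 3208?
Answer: -11445/2 ≈ -5722.5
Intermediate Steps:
d(U, J) = -2 + J + U (d(U, J) = (J + U) - 2 = -2 + J + U)
c(u, j) = (-3 + 2*u)/(2 + j) (c(u, j) = (u + (-2 + u - 1))/(j + 2) = (u + (-3 + u))/(2 + j) = (-3 + 2*u)/(2 + j))
v(Q) = -1/2 (v(Q) = -(Q + Q)/(2*(Q + Q)) = -2*Q/(2*(2*Q)) = -2*Q*1/(2*Q)/2 = -1/2*1 = -1/2)
(-2514 + v(c(5, -3))) - 3208 = (-2514 - 1/2) - 3208 = -5029/2 - 3208 = -11445/2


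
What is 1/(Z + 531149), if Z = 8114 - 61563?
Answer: 1/477700 ≈ 2.0934e-6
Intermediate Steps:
Z = -53449
1/(Z + 531149) = 1/(-53449 + 531149) = 1/477700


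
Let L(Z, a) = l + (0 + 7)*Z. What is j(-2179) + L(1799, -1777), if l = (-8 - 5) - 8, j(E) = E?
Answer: 10393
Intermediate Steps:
l = -21 (l = -13 - 8 = -21)
L(Z, a) = -21 + 7*Z (L(Z, a) = -21 + (0 + 7)*Z = -21 + 7*Z)
j(-2179) + L(1799, -1777) = -2179 + (-21 + 7*1799) = -2179 + (-21 + 12593) = -2179 + 12572 = 10393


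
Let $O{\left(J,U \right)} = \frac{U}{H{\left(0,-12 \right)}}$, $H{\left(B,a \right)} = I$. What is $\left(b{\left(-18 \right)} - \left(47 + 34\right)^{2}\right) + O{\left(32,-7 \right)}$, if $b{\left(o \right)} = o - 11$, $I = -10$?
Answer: $- \frac{65893}{10} \approx -6589.3$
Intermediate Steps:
$H{\left(B,a \right)} = -10$
$b{\left(o \right)} = -11 + o$
$O{\left(J,U \right)} = - \frac{U}{10}$ ($O{\left(J,U \right)} = \frac{U}{-10} = U \left(- \frac{1}{10}\right) = - \frac{U}{10}$)
$\left(b{\left(-18 \right)} - \left(47 + 34\right)^{2}\right) + O{\left(32,-7 \right)} = \left(\left(-11 - 18\right) - \left(47 + 34\right)^{2}\right) - - \frac{7}{10} = \left(-29 - 81^{2}\right) + \frac{7}{10} = \left(-29 - 6561\right) + \frac{7}{10} = -6590 + \frac{7}{10} = - \frac{65893}{10}$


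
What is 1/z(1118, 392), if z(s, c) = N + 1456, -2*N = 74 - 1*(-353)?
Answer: 2/2485 ≈ 0.00080483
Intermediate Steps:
N = -427/2 (N = -(74 - 1*(-353))/2 = -(74 + 353)/2 = -½*427 = -427/2 ≈ -213.50)
z(s, c) = 2485/2 (z(s, c) = -427/2 + 1456 = 2485/2)
1/z(1118, 392) = 1/(2485/2) = 2/2485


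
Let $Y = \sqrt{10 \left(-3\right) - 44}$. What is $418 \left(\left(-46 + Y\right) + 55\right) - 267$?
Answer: $3495 + 418 i \sqrt{74} \approx 3495.0 + 3595.8 i$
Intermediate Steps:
$Y = i \sqrt{74}$ ($Y = \sqrt{-30 - 44} = \sqrt{-74} = i \sqrt{74} \approx 8.6023 i$)
$418 \left(\left(-46 + Y\right) + 55\right) - 267 = 418 \left(\left(-46 + i \sqrt{74}\right) + 55\right) - 267 = 418 \left(9 + i \sqrt{74}\right) - 267 = \left(3762 + 418 i \sqrt{74}\right) - 267 = 3495 + 418 i \sqrt{74}$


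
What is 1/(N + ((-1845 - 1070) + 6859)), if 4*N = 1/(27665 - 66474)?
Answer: 155236/612250783 ≈ 0.00025355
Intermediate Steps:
N = -1/155236 (N = 1/(4*(27665 - 66474)) = (¼)/(-38809) = (¼)*(-1/38809) = -1/155236 ≈ -6.4418e-6)
1/(N + ((-1845 - 1070) + 6859)) = 1/(-1/155236 + ((-1845 - 1070) + 6859)) = 1/(-1/155236 + (-2915 + 6859)) = 1/(-1/155236 + 3944) = 1/(612250783/155236) = 155236/612250783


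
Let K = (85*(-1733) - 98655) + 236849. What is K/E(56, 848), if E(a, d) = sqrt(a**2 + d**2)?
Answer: -9111*sqrt(11285)/90280 ≈ -10.721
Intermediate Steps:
K = -9111 (K = (-147305 - 98655) + 236849 = -245960 + 236849 = -9111)
K/E(56, 848) = -9111/sqrt(56**2 + 848**2) = -9111/sqrt(3136 + 719104) = -9111*sqrt(11285)/90280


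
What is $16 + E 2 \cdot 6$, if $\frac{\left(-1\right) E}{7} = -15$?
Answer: $1276$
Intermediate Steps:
$E = 105$ ($E = \left(-7\right) \left(-15\right) = 105$)
$16 + E 2 \cdot 6 = 16 + 105 \cdot 2 \cdot 6 = 16 + 105 \cdot 12 = 16 + 1260 = 1276$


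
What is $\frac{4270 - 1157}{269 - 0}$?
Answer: $\frac{3113}{269} \approx 11.572$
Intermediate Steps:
$\frac{4270 - 1157}{269 - 0} = \frac{3113}{269 + 0} = \frac{3113}{269}$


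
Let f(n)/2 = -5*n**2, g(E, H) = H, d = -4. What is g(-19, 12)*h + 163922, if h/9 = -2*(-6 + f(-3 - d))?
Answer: 167378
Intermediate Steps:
f(n) = -10*n**2 (f(n) = 2*(-5*n**2) = -10*n**2)
h = 288 (h = 9*(-2*(-6 - 10*(-3 - 1*(-4))**2)) = 9*(-2*(-6 - 10*(-3 + 4)**2)) = 9*(-2*(-6 - 10*1**2)) = 9*(-2*(-6 - 10*1)) = 9*(-2*(-6 - 10)) = 9*(-2*(-16)) = 9*32 = 288)
g(-19, 12)*h + 163922 = 12*288 + 163922 = 3456 + 163922 = 167378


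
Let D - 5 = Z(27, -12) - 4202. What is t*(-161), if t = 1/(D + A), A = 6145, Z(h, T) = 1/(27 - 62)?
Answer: -5635/68179 ≈ -0.082650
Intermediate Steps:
Z(h, T) = -1/35 (Z(h, T) = 1/(-35) = -1/35)
D = -146896/35 (D = 5 + (-1/35 - 4202) = 5 - 147071/35 = -146896/35 ≈ -4197.0)
t = 35/68179 (t = 1/(-146896/35 + 6145) = 1/(68179/35) = 35/68179 ≈ 0.00051335)
t*(-161) = (35/68179)*(-161) = -5635/68179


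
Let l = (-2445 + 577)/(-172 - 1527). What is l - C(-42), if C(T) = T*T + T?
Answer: -2923810/1699 ≈ -1720.9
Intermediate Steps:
C(T) = T + T² (C(T) = T² + T = T + T²)
l = 1868/1699 (l = -1868/(-1699) = -1868*(-1/1699) = 1868/1699 ≈ 1.0995)
l - C(-42) = 1868/1699 - (-42)*(1 - 42) = 1868/1699 - (-42)*(-41) = 1868/1699 - 1*1722 = 1868/1699 - 1722 = -2923810/1699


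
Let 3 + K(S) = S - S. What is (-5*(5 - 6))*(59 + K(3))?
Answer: 280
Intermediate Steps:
K(S) = -3 (K(S) = -3 + (S - S) = -3 + 0 = -3)
(-5*(5 - 6))*(59 + K(3)) = (-5*(5 - 6))*(59 - 3) = -5*(-1)*56 = 5*56 = 280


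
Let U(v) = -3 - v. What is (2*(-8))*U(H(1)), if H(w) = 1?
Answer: 64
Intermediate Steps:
(2*(-8))*U(H(1)) = (2*(-8))*(-3 - 1*1) = -16*(-3 - 1) = -16*(-4) = 64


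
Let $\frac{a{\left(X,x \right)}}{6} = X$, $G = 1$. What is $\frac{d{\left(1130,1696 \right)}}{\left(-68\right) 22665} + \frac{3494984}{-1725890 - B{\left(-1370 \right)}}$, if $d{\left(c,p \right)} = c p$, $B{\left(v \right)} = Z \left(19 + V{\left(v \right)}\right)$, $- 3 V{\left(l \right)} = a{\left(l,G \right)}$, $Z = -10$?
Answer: $- \frac{2117965006}{641532825} \approx -3.3014$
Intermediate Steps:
$a{\left(X,x \right)} = 6 X$
$V{\left(l \right)} = - 2 l$ ($V{\left(l \right)} = - \frac{6 l}{3} = - 2 l$)
$B{\left(v \right)} = -190 + 20 v$ ($B{\left(v \right)} = - 10 \left(19 - 2 v\right) = -190 + 20 v$)
$\frac{d{\left(1130,1696 \right)}}{\left(-68\right) 22665} + \frac{3494984}{-1725890 - B{\left(-1370 \right)}} = \frac{1130 \cdot 1696}{\left(-68\right) 22665} + \frac{3494984}{-1725890 - \left(-190 + 20 \left(-1370\right)\right)} = \frac{1916480}{-1541220} + \frac{3494984}{-1725890 - \left(-190 - 27400\right)} = 1916480 \left(- \frac{1}{1541220}\right) + \frac{3494984}{-1725890 - -27590} = - \frac{95824}{77061} + \frac{3494984}{-1725890 + 27590} = - \frac{95824}{77061} + \frac{3494984}{-1698300} = - \frac{95824}{77061} + 3494984 \left(- \frac{1}{1698300}\right) = - \frac{95824}{77061} - \frac{873746}{424575} = - \frac{2117965006}{641532825}$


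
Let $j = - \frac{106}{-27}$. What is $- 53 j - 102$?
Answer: $- \frac{8372}{27} \approx -310.07$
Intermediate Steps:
$j = \frac{106}{27}$ ($j = \left(-106\right) \left(- \frac{1}{27}\right) = \frac{106}{27} \approx 3.9259$)
$- 53 j - 102 = \left(-53\right) \frac{106}{27} - 102 = - \frac{5618}{27} - 102 = - \frac{8372}{27}$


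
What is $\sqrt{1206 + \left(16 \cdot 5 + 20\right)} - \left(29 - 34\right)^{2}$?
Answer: $-25 + \sqrt{1306} \approx 11.139$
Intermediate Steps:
$\sqrt{1206 + \left(16 \cdot 5 + 20\right)} - \left(29 - 34\right)^{2} = \sqrt{1206 + \left(80 + 20\right)} - \left(-5\right)^{2} = \sqrt{1206 + 100} - 25 = \sqrt{1306} - 25 = -25 + \sqrt{1306}$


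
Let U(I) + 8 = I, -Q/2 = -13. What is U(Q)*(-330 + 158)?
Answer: -3096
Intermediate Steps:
Q = 26 (Q = -2*(-13) = 26)
U(I) = -8 + I
U(Q)*(-330 + 158) = (-8 + 26)*(-330 + 158) = 18*(-172) = -3096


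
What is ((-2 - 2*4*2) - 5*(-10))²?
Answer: 1024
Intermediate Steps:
((-2 - 2*4*2) - 5*(-10))² = ((-2 - 8*2) + 50)² = ((-2 - 16) + 50)² = (-18 + 50)² = 32² = 1024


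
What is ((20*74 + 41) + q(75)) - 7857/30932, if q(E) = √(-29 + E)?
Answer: 47039715/30932 + √46 ≈ 1527.5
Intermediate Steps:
((20*74 + 41) + q(75)) - 7857/30932 = ((20*74 + 41) + √(-29 + 75)) - 7857/30932 = ((1480 + 41) + √46) - 7857*1/30932 = (1521 + √46) - 7857/30932 = 47039715/30932 + √46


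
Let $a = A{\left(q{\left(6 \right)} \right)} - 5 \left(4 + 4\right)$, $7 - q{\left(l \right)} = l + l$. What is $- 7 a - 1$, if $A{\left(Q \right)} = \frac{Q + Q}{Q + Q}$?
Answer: $272$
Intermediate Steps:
$q{\left(l \right)} = 7 - 2 l$ ($q{\left(l \right)} = 7 - \left(l + l\right) = 7 - 2 l$)
$A{\left(Q \right)} = 1$ ($A{\left(Q \right)} = \frac{2 Q}{2 Q} = 2 Q \frac{1}{2 Q} = 1$)
$a = -39$ ($a = 1 - 5 \left(4 + 4\right) = 1 - 40 = -39$)
$- 7 a - 1 = \left(-7\right) \left(-39\right) - 1 = 273 - 1 = 272$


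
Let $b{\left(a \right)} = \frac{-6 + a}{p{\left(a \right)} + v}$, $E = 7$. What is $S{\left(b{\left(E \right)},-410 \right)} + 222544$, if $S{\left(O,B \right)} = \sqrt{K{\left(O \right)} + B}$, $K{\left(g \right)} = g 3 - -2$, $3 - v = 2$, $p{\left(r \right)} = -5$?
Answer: $222544 + \frac{i \sqrt{1635}}{2} \approx 2.2254 \cdot 10^{5} + 20.218 i$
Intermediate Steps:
$v = 1$ ($v = 3 - 2 = 1$)
$b{\left(a \right)} = \frac{3}{2} - \frac{a}{4}$ ($b{\left(a \right)} = \frac{-6 + a}{-5 + 1} = \frac{-6 + a}{-4} = \left(-6 + a\right) \left(- \frac{1}{4}\right) = \frac{3}{2} - \frac{a}{4}$)
$K{\left(g \right)} = 2 + 3 g$ ($K{\left(g \right)} = 3 g + 2 = 2 + 3 g$)
$S{\left(O,B \right)} = \sqrt{2 + B + 3 O}$ ($S{\left(O,B \right)} = \sqrt{\left(2 + 3 O\right) + B} = \sqrt{2 + B + 3 O}$)
$S{\left(b{\left(E \right)},-410 \right)} + 222544 = \sqrt{2 - 410 + 3 \left(\frac{3}{2} - \frac{7}{4}\right)} + 222544 = \sqrt{2 - 410 + 3 \left(- \frac{1}{4}\right)} + 222544 = \sqrt{2 - 410 - \frac{3}{4}} + 222544 = \sqrt{- \frac{1635}{4}} + 222544 = \frac{i \sqrt{1635}}{2} + 222544 = 222544 + \frac{i \sqrt{1635}}{2}$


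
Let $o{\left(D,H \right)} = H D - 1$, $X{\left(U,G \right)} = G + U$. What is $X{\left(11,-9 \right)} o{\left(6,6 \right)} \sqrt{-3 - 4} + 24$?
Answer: $24 + 70 i \sqrt{7} \approx 24.0 + 185.2 i$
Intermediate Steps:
$o{\left(D,H \right)} = -1 + D H$ ($o{\left(D,H \right)} = D H - 1 = -1 + D H$)
$X{\left(11,-9 \right)} o{\left(6,6 \right)} \sqrt{-3 - 4} + 24 = \left(-9 + 11\right) \left(-1 + 6 \cdot 6\right) \sqrt{-3 - 4} + 24 = 2 \left(-1 + 36\right) \sqrt{-7} + 24 = 2 \cdot 35 i \sqrt{7} + 24 = 70 i \sqrt{7} + 24 = 24 + 70 i \sqrt{7}$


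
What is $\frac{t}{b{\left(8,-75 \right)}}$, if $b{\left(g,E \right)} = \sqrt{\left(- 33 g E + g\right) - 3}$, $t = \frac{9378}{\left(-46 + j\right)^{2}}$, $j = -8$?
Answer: $\frac{521 \sqrt{19805}}{3208410} \approx 0.022853$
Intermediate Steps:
$t = \frac{521}{162}$ ($t = \frac{9378}{\left(-46 - 8\right)^{2}} = \frac{9378}{\left(-54\right)^{2}} = \frac{9378}{2916} = 9378 \cdot \frac{1}{2916} = \frac{521}{162} \approx 3.216$)
$b{\left(g,E \right)} = \sqrt{-3 + g - 33 E g}$ ($b{\left(g,E \right)} = \sqrt{\left(- 33 E g + g\right) - 3} = \sqrt{\left(g - 33 E g\right) - 3} = \sqrt{-3 + g - 33 E g}$)
$\frac{t}{b{\left(8,-75 \right)}} = \frac{521}{162 \sqrt{-3 + 8 - \left(-2475\right) 8}} = \frac{521}{162 \sqrt{-3 + 8 + 19800}} = \frac{521}{162 \sqrt{19805}} = \frac{521 \frac{\sqrt{19805}}{19805}}{162} = \frac{521 \sqrt{19805}}{3208410}$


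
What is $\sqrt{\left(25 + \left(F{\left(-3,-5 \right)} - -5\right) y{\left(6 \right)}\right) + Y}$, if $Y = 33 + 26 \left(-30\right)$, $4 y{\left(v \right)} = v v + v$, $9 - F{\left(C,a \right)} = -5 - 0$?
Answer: $\frac{i \sqrt{2090}}{2} \approx 22.858 i$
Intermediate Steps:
$F{\left(C,a \right)} = 14$ ($F{\left(C,a \right)} = 9 - \left(-5 - 0\right) = 9 - \left(-5 + 0\right) = 9 - -5 = 9 + 5 = 14$)
$y{\left(v \right)} = \frac{v}{4} + \frac{v^{2}}{4}$ ($y{\left(v \right)} = \frac{v v + v}{4} = \frac{v^{2} + v}{4} = \frac{v + v^{2}}{4} = \frac{v}{4} + \frac{v^{2}}{4}$)
$Y = -747$ ($Y = 33 - 780 = -747$)
$\sqrt{\left(25 + \left(F{\left(-3,-5 \right)} - -5\right) y{\left(6 \right)}\right) + Y} = \sqrt{\left(25 + \left(14 - -5\right) \frac{1}{4} \cdot 6 \left(1 + 6\right)\right) - 747} = \sqrt{\left(25 + \left(14 + 5\right) \frac{1}{4} \cdot 6 \cdot 7\right) - 747} = \sqrt{\left(25 + 19 \cdot \frac{21}{2}\right) - 747} = \sqrt{\left(25 + \frac{399}{2}\right) - 747} = \sqrt{\frac{449}{2} - 747} = \sqrt{- \frac{1045}{2}} = \frac{i \sqrt{2090}}{2}$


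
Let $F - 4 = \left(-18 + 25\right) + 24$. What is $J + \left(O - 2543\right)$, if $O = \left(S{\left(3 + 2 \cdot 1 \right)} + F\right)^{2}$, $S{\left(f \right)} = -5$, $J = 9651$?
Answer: $8008$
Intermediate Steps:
$F = 35$ ($F = 4 + \left(\left(-18 + 25\right) + 24\right) = 4 + \left(7 + 24\right) = 4 + 31 = 35$)
$O = 900$ ($O = \left(-5 + 35\right)^{2} = 30^{2} = 900$)
$J + \left(O - 2543\right) = 9651 + \left(900 - 2543\right) = 9651 - 1643 = 8008$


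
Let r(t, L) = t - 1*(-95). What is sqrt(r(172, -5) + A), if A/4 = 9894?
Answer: 3*sqrt(4427) ≈ 199.61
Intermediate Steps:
A = 39576 (A = 4*9894 = 39576)
r(t, L) = 95 + t (r(t, L) = t + 95 = 95 + t)
sqrt(r(172, -5) + A) = sqrt((95 + 172) + 39576) = sqrt(267 + 39576) = sqrt(39843) = 3*sqrt(4427)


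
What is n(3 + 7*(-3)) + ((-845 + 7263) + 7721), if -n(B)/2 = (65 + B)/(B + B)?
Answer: 254549/18 ≈ 14142.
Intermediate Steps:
n(B) = -(65 + B)/B (n(B) = -2*(65 + B)/(B + B) = -2*(65 + B)/(2*B) = -2*(65 + B)*1/(2*B) = -(65 + B)/B)
n(3 + 7*(-3)) + ((-845 + 7263) + 7721) = (-65 - (3 + 7*(-3)))/(3 + 7*(-3)) + ((-845 + 7263) + 7721) = (-65 - (3 - 21))/(3 - 21) + (6418 + 7721) = (-65 - 1*(-18))/(-18) + 14139 = -(-65 + 18)/18 + 14139 = -1/18*(-47) + 14139 = 47/18 + 14139 = 254549/18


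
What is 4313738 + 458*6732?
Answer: 7396994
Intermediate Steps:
4313738 + 458*6732 = 4313738 + 3083256 = 7396994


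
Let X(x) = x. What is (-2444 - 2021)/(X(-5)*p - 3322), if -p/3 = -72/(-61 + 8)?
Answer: 236645/174986 ≈ 1.3524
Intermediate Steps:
p = -216/53 (p = -(-216)/(-61 + 8) = -(-216)/(-53) = -(-216)*(-1)/53 = -3*72/53 = -216/53 ≈ -4.0755)
(-2444 - 2021)/(X(-5)*p - 3322) = (-2444 - 2021)/(-5*(-216/53) - 3322) = -4465/(1080/53 - 3322) = -4465/(-174986/53) = -4465*(-53/174986) = 236645/174986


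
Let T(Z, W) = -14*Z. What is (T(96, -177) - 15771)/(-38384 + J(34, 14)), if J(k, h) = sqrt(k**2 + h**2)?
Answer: 82117770/184166263 + 222495*sqrt(2)/736665052 ≈ 0.44632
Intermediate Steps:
J(k, h) = sqrt(h**2 + k**2)
(T(96, -177) - 15771)/(-38384 + J(34, 14)) = (-14*96 - 15771)/(-38384 + sqrt(14**2 + 34**2)) = (-1344 - 15771)/(-38384 + sqrt(196 + 1156)) = -17115/(-38384 + sqrt(1352)) = -17115/(-38384 + 26*sqrt(2))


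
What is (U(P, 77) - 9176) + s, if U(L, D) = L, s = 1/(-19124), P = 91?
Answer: -173741541/19124 ≈ -9085.0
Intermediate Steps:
s = -1/19124 ≈ -5.2290e-5
(U(P, 77) - 9176) + s = (91 - 9176) - 1/19124 = -9085 - 1/19124 = -173741541/19124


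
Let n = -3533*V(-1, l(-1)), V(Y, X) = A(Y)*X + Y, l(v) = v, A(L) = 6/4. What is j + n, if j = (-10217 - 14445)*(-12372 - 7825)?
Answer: 996214493/2 ≈ 4.9811e+8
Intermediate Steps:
A(L) = 3/2 (A(L) = 6*(¼) = 3/2)
V(Y, X) = Y + 3*X/2 (V(Y, X) = 3*X/2 + Y = Y + 3*X/2)
j = 498098414 (j = -24662*(-20197) = 498098414)
n = 17665/2 (n = -3533*(-1 + (3/2)*(-1)) = -3533*(-1 - 3/2) = -3533*(-5/2) = 17665/2 ≈ 8832.5)
j + n = 498098414 + 17665/2 = 996214493/2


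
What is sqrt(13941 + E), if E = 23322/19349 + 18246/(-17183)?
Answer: 3*sqrt(171226475210714175197)/332473867 ≈ 118.07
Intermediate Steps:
E = 47700072/332473867 (E = 23322*(1/19349) + 18246*(-1/17183) = 23322/19349 - 18246/17183 = 47700072/332473867 ≈ 0.14347)
sqrt(13941 + E) = sqrt(13941 + 47700072/332473867) = sqrt(4635065879919/332473867) = 3*sqrt(171226475210714175197)/332473867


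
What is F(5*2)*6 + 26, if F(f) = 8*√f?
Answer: 26 + 48*√10 ≈ 177.79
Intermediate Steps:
F(5*2)*6 + 26 = (8*√(5*2))*6 + 26 = (8*√10)*6 + 26 = 48*√10 + 26 = 26 + 48*√10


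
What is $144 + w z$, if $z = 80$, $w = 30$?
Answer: $2544$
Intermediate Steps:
$144 + w z = 144 + 30 \cdot 80 = 144 + 2400 = 2544$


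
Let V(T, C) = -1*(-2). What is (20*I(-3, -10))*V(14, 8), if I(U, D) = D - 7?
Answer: -680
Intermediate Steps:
I(U, D) = -7 + D
V(T, C) = 2
(20*I(-3, -10))*V(14, 8) = (20*(-7 - 10))*2 = (20*(-17))*2 = -340*2 = -680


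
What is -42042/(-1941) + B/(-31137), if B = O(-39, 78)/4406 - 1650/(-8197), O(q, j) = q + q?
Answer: 2626557659693663/121263255917083 ≈ 21.660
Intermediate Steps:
O(q, j) = 2*q
B = 3315267/18057991 (B = (2*(-39))/4406 - 1650/(-8197) = -78*1/4406 - 1650*(-1/8197) = -39/2203 + 1650/8197 = 3315267/18057991 ≈ 0.18359)
-42042/(-1941) + B/(-31137) = -42042/(-1941) + (3315267/18057991)/(-31137) = -42042*(-1/1941) + (3315267/18057991)*(-1/31137) = 14014/647 - 1105089/187423888589 = 2626557659693663/121263255917083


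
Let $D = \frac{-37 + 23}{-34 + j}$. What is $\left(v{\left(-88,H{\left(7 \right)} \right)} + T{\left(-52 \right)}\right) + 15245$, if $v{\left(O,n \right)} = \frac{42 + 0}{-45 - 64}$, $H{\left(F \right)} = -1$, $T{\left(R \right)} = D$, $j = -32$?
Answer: $\frac{54835642}{3597} \approx 15245.0$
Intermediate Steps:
$D = \frac{7}{33}$ ($D = \frac{-37 + 23}{-34 - 32} = - \frac{14}{-66} = \left(-14\right) \left(- \frac{1}{66}\right) = \frac{7}{33} \approx 0.21212$)
$T{\left(R \right)} = \frac{7}{33}$
$v{\left(O,n \right)} = - \frac{42}{109}$ ($v{\left(O,n \right)} = \frac{42}{-109} = 42 \left(- \frac{1}{109}\right) = - \frac{42}{109}$)
$\left(v{\left(-88,H{\left(7 \right)} \right)} + T{\left(-52 \right)}\right) + 15245 = \left(- \frac{42}{109} + \frac{7}{33}\right) + 15245 = - \frac{623}{3597} + 15245 = \frac{54835642}{3597}$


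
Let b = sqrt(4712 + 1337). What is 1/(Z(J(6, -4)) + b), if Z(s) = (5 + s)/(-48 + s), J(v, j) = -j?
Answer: 396/11710783 + 1936*sqrt(6049)/11710783 ≈ 0.012891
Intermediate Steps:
Z(s) = (5 + s)/(-48 + s)
b = sqrt(6049) ≈ 77.775
1/(Z(J(6, -4)) + b) = 1/((5 - 1*(-4))/(-48 - 1*(-4)) + sqrt(6049)) = 1/((5 + 4)/(-48 + 4) + sqrt(6049)) = 1/(9/(-44) + sqrt(6049)) = 1/(-1/44*9 + sqrt(6049)) = 1/(-9/44 + sqrt(6049))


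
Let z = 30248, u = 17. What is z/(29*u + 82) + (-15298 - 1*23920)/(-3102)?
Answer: 58189823/891825 ≈ 65.248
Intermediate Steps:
z/(29*u + 82) + (-15298 - 1*23920)/(-3102) = 30248/(29*17 + 82) + (-15298 - 1*23920)/(-3102) = 30248/(493 + 82) + (-15298 - 23920)*(-1/3102) = 30248/575 - 39218*(-1/3102) = 30248*(1/575) + 19609/1551 = 30248/575 + 19609/1551 = 58189823/891825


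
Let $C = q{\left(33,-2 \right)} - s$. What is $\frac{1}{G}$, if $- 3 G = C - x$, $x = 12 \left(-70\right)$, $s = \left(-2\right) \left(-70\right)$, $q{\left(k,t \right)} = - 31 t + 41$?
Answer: $- \frac{3}{803} \approx -0.003736$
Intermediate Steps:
$q{\left(k,t \right)} = 41 - 31 t$
$s = 140$
$x = -840$
$C = -37$ ($C = \left(41 - -62\right) - 140 = \left(41 + 62\right) - 140 = 103 - 140 = -37$)
$G = - \frac{803}{3}$ ($G = - \frac{-37 - -840}{3} = - \frac{-37 + 840}{3} = \left(- \frac{1}{3}\right) 803 = - \frac{803}{3} \approx -267.67$)
$\frac{1}{G} = \frac{1}{- \frac{803}{3}} = - \frac{3}{803}$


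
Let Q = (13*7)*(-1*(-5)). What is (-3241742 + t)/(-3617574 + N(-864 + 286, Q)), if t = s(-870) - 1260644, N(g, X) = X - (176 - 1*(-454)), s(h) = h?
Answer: 4503256/3617749 ≈ 1.2448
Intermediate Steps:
Q = 455 (Q = 91*5 = 455)
N(g, X) = -630 + X (N(g, X) = X - (176 + 454) = X - 1*630 = X - 630 = -630 + X)
t = -1261514 (t = -870 - 1260644 = -1261514)
(-3241742 + t)/(-3617574 + N(-864 + 286, Q)) = (-3241742 - 1261514)/(-3617574 + (-630 + 455)) = -4503256/(-3617574 - 175) = -4503256/(-3617749) = -4503256*(-1/3617749) = 4503256/3617749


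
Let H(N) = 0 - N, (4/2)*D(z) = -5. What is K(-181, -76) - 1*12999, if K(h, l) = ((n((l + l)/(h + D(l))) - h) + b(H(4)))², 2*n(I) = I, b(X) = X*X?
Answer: 3498325090/134689 ≈ 25973.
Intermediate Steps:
D(z) = -5/2 (D(z) = (½)*(-5) = -5/2)
H(N) = -N
b(X) = X²
n(I) = I/2
K(h, l) = (16 - h + l/(-5/2 + h))² (K(h, l) = ((((l + l)/(h - 5/2))/2 - h) + (-1*4)²)² = ((((2*l)/(-5/2 + h))/2 - h) + (-4)²)² = (((2*l/(-5/2 + h))/2 - h) + 16)² = ((l/(-5/2 + h) - h) + 16)² = ((-h + l/(-5/2 + h)) + 16)² = (16 - h + l/(-5/2 + h))²)
K(-181, -76) - 1*12999 = (16 - 1*(-181) - 76/(-5/2 - 181))² - 1*12999 = (16 + 181 - 76/(-367/2))² - 12999 = (16 + 181 - 76*(-2/367))² - 12999 = (16 + 181 + 152/367)² - 12999 = (72451/367)² - 12999 = 5249147401/134689 - 12999 = 3498325090/134689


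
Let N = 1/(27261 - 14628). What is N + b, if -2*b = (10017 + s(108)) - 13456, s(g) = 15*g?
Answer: 22979429/25266 ≈ 909.50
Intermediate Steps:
b = 1819/2 (b = -((10017 + 15*108) - 13456)/2 = -((10017 + 1620) - 13456)/2 = -(11637 - 13456)/2 = -½*(-1819) = 1819/2 ≈ 909.50)
N = 1/12633 ≈ 7.9158e-5
N + b = 1/12633 + 1819/2 = 22979429/25266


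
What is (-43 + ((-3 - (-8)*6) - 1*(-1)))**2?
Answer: 9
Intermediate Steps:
(-43 + ((-3 - (-8)*6) - 1*(-1)))**2 = (-43 + ((-3 - 2*(-24)) + 1))**2 = (-43 + ((-3 + 48) + 1))**2 = (-43 + (45 + 1))**2 = (-43 + 46)**2 = 3**2 = 9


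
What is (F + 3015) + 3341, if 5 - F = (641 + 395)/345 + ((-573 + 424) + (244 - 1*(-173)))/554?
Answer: 607555763/95565 ≈ 6357.5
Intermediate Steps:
F = 144623/95565 (F = 5 - ((641 + 395)/345 + ((-573 + 424) + (244 - 1*(-173)))/554) = 5 - (1036*(1/345) + (-149 + (244 + 173))*(1/554)) = 5 - (1036/345 + (-149 + 417)*(1/554)) = 5 - (1036/345 + 268*(1/554)) = 5 - (1036/345 + 134/277) = 5 - 1*333202/95565 = 5 - 333202/95565 = 144623/95565 ≈ 1.5133)
(F + 3015) + 3341 = (144623/95565 + 3015) + 3341 = 288273098/95565 + 3341 = 607555763/95565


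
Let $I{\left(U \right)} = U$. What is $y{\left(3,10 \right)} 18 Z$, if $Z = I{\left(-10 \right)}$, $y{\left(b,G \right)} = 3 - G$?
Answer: $1260$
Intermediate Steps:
$Z = -10$
$y{\left(3,10 \right)} 18 Z = \left(3 - 10\right) 18 \left(-10\right) = \left(-7\right) 18 \left(-10\right) = \left(-126\right) \left(-10\right) = 1260$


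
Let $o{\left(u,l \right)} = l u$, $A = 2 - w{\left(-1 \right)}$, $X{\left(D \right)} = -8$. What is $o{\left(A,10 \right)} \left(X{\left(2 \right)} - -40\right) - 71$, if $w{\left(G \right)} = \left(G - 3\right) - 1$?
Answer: $2169$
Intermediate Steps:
$w{\left(G \right)} = -4 + G$ ($w{\left(G \right)} = \left(G - 3\right) - 1 = \left(-3 + G\right) - 1 = -4 + G$)
$A = 7$ ($A = 2 - \left(-4 - 1\right) = 2 - -5 = 2 + 5 = 7$)
$o{\left(A,10 \right)} \left(X{\left(2 \right)} - -40\right) - 71 = 10 \cdot 7 \left(-8 - -40\right) - 71 = 70 \left(-8 + 40\right) - 71 = 70 \cdot 32 - 71 = 2240 - 71 = 2169$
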